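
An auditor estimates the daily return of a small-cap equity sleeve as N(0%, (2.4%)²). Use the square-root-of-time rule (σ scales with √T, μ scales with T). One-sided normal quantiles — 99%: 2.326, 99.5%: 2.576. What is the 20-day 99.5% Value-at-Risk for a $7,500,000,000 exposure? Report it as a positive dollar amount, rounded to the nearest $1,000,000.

$2,074,000,000

σ_{20d} = 2.4% × √20 = 10.733%.
VaR = 2.576 × 10.733% = 27.648%.
On $7,500,000,000: 0.27648 × $7,500,000,000 = $2,073,600,000.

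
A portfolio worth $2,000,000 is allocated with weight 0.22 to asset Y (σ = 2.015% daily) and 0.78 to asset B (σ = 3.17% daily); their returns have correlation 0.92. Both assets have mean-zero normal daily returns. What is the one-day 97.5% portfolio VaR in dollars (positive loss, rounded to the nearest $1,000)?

$113,000

σ_p² = 0.22²·2.015² + 0.78²·3.17² + 2·0.92·0.22·0.78·2.015·3.17 = 8.3271 (%²).
σ_p = √8.3271 = 2.886%.
At 97.5%, z = 1.960.
VaR = 1.960 × 2.886% = 5.657%; on $2,000,000 that is $113,140.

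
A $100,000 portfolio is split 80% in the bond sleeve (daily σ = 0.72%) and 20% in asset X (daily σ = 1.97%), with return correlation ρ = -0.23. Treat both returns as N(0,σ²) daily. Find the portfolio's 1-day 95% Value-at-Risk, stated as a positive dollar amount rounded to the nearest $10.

$1,020

σ_p² = 0.8²·0.72² + 0.2²·1.97² + 2·-0.23·0.8·0.2·0.72·1.97 = 0.3826 (%²).
σ_p = √0.3826 = 0.619%.
At 95%, z = 1.645.
VaR = 1.645 × 0.619% = 1.018%; on $100,000 that is $1,018.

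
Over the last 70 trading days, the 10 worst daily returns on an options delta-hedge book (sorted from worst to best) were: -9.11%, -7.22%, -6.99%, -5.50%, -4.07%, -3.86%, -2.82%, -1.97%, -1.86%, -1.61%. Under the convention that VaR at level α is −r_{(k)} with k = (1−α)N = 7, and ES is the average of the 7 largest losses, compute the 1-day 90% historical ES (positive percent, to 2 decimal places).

5.65%

The 7 worst returns sum to -39.57%.
ES = −(-39.57%) / 7 = 5.6528…% ≈ 5.65%.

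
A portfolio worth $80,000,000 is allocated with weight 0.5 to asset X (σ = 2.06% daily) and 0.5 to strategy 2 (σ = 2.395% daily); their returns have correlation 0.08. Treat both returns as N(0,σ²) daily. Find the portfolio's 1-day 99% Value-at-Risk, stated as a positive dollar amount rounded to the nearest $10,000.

σ_p² = 0.5²·2.06² + 0.5²·2.395² + 2·0.08·0.5·0.5·2.06·2.395 = 2.6923 (%²).
σ_p = √2.6923 = 1.641%.
At 99%, z = 2.326.
VaR = 2.326 × 1.641% = 3.817%; on $80,000,000 that is $3,053,600.

$3,050,000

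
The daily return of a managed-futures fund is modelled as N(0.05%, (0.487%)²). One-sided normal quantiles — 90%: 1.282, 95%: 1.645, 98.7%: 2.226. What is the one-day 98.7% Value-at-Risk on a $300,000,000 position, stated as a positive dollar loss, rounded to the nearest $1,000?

$3,102,000

VaR = −μ + z·σ = −(0.05%) + 2.226 × 0.487% = 1.034%.
On $300,000,000: 0.01034 × $300,000,000 = $3,102,000.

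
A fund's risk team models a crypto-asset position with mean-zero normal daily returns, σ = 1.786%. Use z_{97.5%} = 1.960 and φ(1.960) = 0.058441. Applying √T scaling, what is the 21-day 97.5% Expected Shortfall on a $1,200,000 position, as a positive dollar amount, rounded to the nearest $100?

$229,600

σ_{21d} = 1.786% × √21 = 8.184%.
ES multiplier = φ(z)/(1−α) = 0.058441/0.025 = 2.338.
ES = 8.184% × 2.338 = 19.134%; on $1,200,000: $229,608.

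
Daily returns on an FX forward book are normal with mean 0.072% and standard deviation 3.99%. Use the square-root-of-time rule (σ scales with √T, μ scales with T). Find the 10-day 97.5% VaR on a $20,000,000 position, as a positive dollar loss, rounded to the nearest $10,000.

$4,800,000

At 97.5%, z = 1.960.
σ_{10d} = 3.99% × √10 = 12.617%; μ_{10d} = 10 × 0.072% = 0.720%.
VaR = −(0.720%) + 1.960 × 12.617% = 24.009%.
On $20,000,000: 0.24009 × $20,000,000 = $4,801,800.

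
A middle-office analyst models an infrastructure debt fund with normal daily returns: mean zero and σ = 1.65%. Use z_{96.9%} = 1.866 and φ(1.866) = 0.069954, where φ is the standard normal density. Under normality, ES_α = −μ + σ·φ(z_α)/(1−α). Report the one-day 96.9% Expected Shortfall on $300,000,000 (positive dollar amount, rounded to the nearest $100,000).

$11,200,000

Tail multiplier: φ(z)/(1−α) = 0.069954 / 0.031 = 2.257.
ES = 1.65% × 2.257 = 3.724%.
On $300,000,000: 0.03724 × $300,000,000 = $11,172,000.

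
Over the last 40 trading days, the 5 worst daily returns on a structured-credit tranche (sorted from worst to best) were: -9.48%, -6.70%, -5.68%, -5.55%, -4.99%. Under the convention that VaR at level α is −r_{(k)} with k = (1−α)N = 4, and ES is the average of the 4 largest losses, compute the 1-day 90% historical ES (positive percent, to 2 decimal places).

The 4 worst returns sum to -27.41%.
ES = −(-27.41%) / 4 = 6.8525% ≈ 6.85%.

6.85%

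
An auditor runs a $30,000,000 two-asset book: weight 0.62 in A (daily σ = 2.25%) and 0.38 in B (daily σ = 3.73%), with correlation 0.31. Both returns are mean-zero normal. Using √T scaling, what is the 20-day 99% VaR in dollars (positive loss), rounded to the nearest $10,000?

$7,100,000

σ_p = √(0.62²·2.25² + 0.38²·3.73² + 2·0.31·0.62·0.38·2.25·3.73) = 2.276%.
σ_{20d} = 2.276% × √20 = 10.179%.
z(99%) = 2.326.
VaR = 2.326 × 10.179% = 23.676%; on $30,000,000 that is $7,102,800.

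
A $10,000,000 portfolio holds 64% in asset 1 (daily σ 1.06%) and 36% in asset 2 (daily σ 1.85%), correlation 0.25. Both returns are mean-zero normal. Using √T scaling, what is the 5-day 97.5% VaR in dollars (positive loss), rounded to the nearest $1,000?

σ_p = √(0.64²·1.06² + 0.36²·1.85² + 2·0.25·0.64·0.36·1.06·1.85) = 1.063%.
σ_{5d} = 1.063% × √5 = 2.377%.
z(97.5%) = 1.960.
VaR = 1.960 × 2.377% = 4.659%; on $10,000,000 that is $465,900.

$466,000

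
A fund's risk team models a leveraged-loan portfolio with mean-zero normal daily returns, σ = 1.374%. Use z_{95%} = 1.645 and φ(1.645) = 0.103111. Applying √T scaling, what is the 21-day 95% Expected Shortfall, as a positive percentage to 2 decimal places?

12.98%

σ_{21d} = 1.374% × √21 = 6.296%.
ES multiplier = φ(z)/(1−α) = 0.103111/0.05 = 2.062.
ES = 6.296% × 2.062 = 12.982%.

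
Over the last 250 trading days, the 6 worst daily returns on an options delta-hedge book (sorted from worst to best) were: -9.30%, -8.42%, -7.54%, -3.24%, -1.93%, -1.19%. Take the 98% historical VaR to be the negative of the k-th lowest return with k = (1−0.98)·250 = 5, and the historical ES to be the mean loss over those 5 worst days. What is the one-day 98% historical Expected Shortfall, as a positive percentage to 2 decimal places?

The 5 worst returns sum to -30.43%.
ES = −(-30.43%) / 5 = 6.086% ≈ 6.09%.

6.09%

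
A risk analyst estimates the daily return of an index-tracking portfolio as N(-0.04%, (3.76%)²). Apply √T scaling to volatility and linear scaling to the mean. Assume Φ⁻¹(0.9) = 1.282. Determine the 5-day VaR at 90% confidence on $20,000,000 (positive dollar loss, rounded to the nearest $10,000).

$2,200,000

σ_{5d} = 3.76% × √5 = 8.408%; μ_{5d} = 5 × -0.04% = -0.200%.
VaR = −(-0.200%) + 1.282 × 8.408% = 10.979%.
On $20,000,000: 0.10979 × $20,000,000 = $2,195,800.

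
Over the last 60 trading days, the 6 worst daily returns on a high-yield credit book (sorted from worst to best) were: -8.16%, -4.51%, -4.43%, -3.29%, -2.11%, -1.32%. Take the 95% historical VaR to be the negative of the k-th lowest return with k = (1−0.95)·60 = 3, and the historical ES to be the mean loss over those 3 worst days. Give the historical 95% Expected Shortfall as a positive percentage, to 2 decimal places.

5.70%

The 3 worst returns sum to -17.10%.
ES = −(-17.10%) / 3 = 5.7% ≈ 5.70%.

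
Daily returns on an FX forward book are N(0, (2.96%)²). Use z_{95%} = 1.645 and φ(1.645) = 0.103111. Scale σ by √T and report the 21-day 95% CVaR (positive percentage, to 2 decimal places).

σ_{21d} = 2.96% × √21 = 13.564%.
ES multiplier = φ(z)/(1−α) = 0.103111/0.05 = 2.062.
ES = 13.564% × 2.062 = 27.969%.

27.97%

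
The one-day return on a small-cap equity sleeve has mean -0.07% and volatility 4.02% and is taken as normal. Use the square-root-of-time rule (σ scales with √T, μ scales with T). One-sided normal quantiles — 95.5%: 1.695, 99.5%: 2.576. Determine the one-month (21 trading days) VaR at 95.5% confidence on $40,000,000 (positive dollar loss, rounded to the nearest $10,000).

$13,080,000

σ_{21d} = 4.02% × √21 = 18.422%; μ_{21d} = 21 × -0.07% = -1.470%.
VaR = −(-1.470%) + 1.695 × 18.422% = 32.695%.
On $40,000,000: 0.32695 × $40,000,000 = $13,078,000.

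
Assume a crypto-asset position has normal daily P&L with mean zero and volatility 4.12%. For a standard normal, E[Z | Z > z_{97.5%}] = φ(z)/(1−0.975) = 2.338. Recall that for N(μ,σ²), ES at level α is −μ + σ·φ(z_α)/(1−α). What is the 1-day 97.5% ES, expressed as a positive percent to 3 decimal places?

9.633%

ES = 4.12% × 2.338 = 9.633%.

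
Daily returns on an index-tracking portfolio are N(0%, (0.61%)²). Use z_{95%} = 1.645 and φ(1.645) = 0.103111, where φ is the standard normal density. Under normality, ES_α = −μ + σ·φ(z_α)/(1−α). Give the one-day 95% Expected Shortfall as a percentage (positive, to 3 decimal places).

1.258%

Tail multiplier: φ(z)/(1−α) = 0.103111 / 0.05 = 2.062.
ES = 0.61% × 2.062 = 1.258%.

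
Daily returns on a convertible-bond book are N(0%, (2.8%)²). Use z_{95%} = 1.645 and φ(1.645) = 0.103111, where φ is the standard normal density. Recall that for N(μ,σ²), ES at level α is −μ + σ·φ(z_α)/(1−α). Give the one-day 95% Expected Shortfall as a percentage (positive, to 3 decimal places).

5.774%

Tail multiplier: φ(z)/(1−α) = 0.103111 / 0.05 = 2.062.
ES = 2.8% × 2.062 = 5.774%.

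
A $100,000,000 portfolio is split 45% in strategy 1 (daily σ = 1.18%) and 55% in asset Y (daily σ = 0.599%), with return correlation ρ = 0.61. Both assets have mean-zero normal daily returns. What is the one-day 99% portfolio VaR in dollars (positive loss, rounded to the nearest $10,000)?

σ_p² = 0.45²·1.18² + 0.55²·0.599² + 2·0.61·0.45·0.55·1.18·0.599 = 0.6039 (%²).
σ_p = √0.6039 = 0.777%.
At 99%, z = 2.326.
VaR = 2.326 × 0.777% = 1.807%; on $100,000,000 that is $1,807,000.

$1,810,000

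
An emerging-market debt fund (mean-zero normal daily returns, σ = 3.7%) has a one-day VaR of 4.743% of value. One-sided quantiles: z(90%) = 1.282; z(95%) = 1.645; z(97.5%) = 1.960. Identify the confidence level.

Implied z = VaR/σ = 4.743 / 3.7 = 1.282.
This matches z(90%) = 1.282.

90%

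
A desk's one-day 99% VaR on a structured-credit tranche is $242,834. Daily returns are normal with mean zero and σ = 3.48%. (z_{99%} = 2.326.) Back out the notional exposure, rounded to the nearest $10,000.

$3,000,000

VaR as a fraction of value: z·σ = 2.326 × 3.48% = 8.09448%.
Position = $242,834 / 0.0809448 = $2,999,995.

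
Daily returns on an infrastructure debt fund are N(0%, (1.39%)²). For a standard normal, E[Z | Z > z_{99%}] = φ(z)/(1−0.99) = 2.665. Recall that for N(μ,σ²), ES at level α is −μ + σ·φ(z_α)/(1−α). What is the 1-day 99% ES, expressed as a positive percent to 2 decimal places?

ES = 1.39% × 2.665 = 3.704%.

3.70%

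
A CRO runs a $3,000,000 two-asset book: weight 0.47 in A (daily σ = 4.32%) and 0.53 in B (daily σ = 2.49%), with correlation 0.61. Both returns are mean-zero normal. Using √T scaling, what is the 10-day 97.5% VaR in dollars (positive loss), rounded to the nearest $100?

σ_p = √(0.47²·4.32² + 0.53²·2.49² + 2·0.61·0.47·0.53·4.32·2.49) = 3.022%.
σ_{10d} = 3.022% × √10 = 9.556%.
z(97.5%) = 1.960.
VaR = 1.960 × 9.556% = 18.730%; on $3,000,000 that is $561,900.

$561,900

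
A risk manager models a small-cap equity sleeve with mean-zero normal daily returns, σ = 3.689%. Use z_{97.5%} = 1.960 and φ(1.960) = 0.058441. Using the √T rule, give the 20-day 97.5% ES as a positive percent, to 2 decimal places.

σ_{20d} = 3.689% × √20 = 16.498%.
ES multiplier = φ(z)/(1−α) = 0.058441/0.025 = 2.338.
ES = 16.498% × 2.338 = 38.572%.

38.57%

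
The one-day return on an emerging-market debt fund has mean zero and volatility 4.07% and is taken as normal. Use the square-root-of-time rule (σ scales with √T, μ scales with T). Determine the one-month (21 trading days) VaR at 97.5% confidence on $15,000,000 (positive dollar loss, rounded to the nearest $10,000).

$5,480,000

At 97.5%, z = 1.960.
σ_{21d} = 4.07% × √21 = 18.651%.
VaR = 1.960 × 18.651% = 36.556%.
On $15,000,000: 0.36556 × $15,000,000 = $5,483,400.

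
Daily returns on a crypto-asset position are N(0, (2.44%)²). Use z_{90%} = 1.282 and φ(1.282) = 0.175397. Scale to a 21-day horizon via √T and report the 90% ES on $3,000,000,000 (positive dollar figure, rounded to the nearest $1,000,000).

σ_{21d} = 2.44% × √21 = 11.181%.
ES multiplier = φ(z)/(1−α) = 0.175397/0.1 = 1.754.
ES = 11.181% × 1.754 = 19.611%; on $3,000,000,000: $588,330,000.

$588,000,000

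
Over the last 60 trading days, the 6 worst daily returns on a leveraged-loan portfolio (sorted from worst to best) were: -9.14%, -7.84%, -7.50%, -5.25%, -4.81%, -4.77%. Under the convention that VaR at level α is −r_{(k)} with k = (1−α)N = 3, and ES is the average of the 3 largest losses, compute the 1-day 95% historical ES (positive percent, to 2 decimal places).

8.16%

The 3 worst returns sum to -24.48%.
ES = −(-24.48%) / 3 = 8.16%.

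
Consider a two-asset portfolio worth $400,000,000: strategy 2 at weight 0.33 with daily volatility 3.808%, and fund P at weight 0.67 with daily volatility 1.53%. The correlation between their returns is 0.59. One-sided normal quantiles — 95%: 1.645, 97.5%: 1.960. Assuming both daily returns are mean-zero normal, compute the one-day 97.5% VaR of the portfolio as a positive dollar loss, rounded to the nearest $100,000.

σ_p² = 0.33²·3.808² + 0.67²·1.53² + 2·0.59·0.33·0.67·3.808·1.53 = 4.1500 (%²).
σ_p = √4.1500 = 2.037%.
VaR = 1.960 × 2.037% = 3.993%; on $400,000,000 that is $15,972,000.

$16,000,000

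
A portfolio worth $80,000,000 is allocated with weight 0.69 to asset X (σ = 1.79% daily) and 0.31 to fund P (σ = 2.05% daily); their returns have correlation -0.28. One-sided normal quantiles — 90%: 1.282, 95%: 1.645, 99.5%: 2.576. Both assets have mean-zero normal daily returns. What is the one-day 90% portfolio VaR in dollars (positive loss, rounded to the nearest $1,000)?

$1,252,000

σ_p² = 0.69²·1.79² + 0.31²·2.05² + 2·-0.28·0.69·0.31·1.79·2.05 = 1.4898 (%²).
σ_p = √1.4898 = 1.221%.
VaR = 1.282 × 1.221% = 1.565%; on $80,000,000 that is $1,252,000.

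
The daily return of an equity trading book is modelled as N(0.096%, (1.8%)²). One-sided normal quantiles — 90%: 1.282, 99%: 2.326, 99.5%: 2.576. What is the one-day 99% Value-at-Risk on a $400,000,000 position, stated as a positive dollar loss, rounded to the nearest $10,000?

$16,360,000

VaR = −μ + z·σ = −(0.096%) + 2.326 × 1.8% = 4.091%.
On $400,000,000: 0.04091 × $400,000,000 = $16,364,000.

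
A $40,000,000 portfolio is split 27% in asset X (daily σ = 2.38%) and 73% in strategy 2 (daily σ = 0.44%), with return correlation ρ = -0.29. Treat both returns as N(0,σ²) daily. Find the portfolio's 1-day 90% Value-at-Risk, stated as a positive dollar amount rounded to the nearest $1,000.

σ_p² = 0.27²·2.38² + 0.73²·0.44² + 2·-0.29·0.27·0.73·2.38·0.44 = 0.3964 (%²).
σ_p = √0.3964 = 0.630%.
At 90%, z = 1.282.
VaR = 1.282 × 0.630% = 0.808%; on $40,000,000 that is $323,200.

$323,000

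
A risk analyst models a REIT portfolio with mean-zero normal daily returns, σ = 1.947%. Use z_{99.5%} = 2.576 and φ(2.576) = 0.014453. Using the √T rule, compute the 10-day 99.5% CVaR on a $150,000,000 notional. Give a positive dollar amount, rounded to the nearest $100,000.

σ_{10d} = 1.947% × √10 = 6.157%.
ES multiplier = φ(z)/(1−α) = 0.014453/0.005 = 2.891.
ES = 6.157% × 2.891 = 17.800%; on $150,000,000: $26,700,000.

$26,700,000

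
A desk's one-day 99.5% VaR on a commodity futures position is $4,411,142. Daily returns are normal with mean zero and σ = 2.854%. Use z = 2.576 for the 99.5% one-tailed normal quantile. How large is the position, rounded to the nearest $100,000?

VaR as a fraction of value: z·σ = 2.576 × 2.854% = 7.3519%.
Position = $4,411,142 / 0.073519 = $59,999,995.

$60,000,000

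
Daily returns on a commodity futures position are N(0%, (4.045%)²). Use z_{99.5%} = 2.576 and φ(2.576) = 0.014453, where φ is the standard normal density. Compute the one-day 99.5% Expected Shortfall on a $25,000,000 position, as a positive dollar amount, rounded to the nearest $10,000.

Tail multiplier: φ(z)/(1−α) = 0.014453 / 0.005 = 2.891.
ES = 4.045% × 2.891 = 11.694%.
On $25,000,000: 0.11694 × $25,000,000 = $2,923,500.

$2,920,000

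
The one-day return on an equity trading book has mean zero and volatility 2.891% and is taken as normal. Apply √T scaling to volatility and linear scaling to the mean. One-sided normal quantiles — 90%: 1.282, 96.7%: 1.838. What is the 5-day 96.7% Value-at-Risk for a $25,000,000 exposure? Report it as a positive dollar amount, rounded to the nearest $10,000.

$2,970,000

σ_{5d} = 2.891% × √5 = 6.464%.
VaR = 1.838 × 6.464% = 11.881%.
On $25,000,000: 0.11881 × $25,000,000 = $2,970,250.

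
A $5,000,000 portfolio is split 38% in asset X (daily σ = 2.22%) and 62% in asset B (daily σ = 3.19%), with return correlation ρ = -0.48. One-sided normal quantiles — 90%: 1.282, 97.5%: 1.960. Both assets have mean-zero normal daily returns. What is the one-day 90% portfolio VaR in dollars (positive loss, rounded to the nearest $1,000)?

$111,000

σ_p² = 0.38²·2.22² + 0.62²·3.19² + 2·-0.48·0.38·0.62·2.22·3.19 = 3.0216 (%²).
σ_p = √3.0216 = 1.738%.
VaR = 1.282 × 1.738% = 2.228%; on $5,000,000 that is $111,400.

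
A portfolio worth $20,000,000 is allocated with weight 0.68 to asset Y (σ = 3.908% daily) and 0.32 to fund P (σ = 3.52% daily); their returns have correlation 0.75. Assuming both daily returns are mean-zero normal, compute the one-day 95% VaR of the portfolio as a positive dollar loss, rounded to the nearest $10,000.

σ_p² = 0.68²·3.908² + 0.32²·3.52² + 2·0.75·0.68·0.32·3.908·3.52 = 12.8208 (%²).
σ_p = √12.8208 = 3.581%.
At 95%, z = 1.645.
VaR = 1.645 × 3.581% = 5.891%; on $20,000,000 that is $1,178,200.

$1,180,000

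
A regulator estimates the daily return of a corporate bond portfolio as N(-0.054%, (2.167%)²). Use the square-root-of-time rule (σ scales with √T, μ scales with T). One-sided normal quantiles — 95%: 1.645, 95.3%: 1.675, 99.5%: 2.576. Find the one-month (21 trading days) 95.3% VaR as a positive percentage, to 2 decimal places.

17.77%

σ_{21d} = 2.167% × √21 = 9.930%; μ_{21d} = 21 × -0.054% = -1.134%.
VaR = −(-1.134%) + 1.675 × 9.930% = 17.767%.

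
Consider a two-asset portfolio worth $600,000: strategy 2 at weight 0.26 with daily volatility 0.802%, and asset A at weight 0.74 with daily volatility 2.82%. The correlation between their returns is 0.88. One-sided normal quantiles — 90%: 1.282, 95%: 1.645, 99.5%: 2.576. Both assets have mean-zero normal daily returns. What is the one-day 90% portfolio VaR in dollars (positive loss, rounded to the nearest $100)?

$17,500

σ_p² = 0.26²·0.802² + 0.74²·2.82² + 2·0.88·0.26·0.74·0.802·2.82 = 5.1641 (%²).
σ_p = √5.1641 = 2.272%.
VaR = 1.282 × 2.272% = 2.913%; on $600,000 that is $17,478.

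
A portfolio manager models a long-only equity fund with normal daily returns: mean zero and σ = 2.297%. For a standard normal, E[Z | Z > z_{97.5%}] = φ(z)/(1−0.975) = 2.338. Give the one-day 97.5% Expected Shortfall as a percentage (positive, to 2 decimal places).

ES = 2.297% × 2.338 = 5.370%.

5.37%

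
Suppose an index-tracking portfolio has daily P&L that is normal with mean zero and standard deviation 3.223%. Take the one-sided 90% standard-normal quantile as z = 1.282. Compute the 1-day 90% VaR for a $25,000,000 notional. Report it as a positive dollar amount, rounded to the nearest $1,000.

$1,033,000

VaR = z·σ = 1.282 × 3.223% = 4.132%.
On $25,000,000: 0.04132 × $25,000,000 = $1,033,000.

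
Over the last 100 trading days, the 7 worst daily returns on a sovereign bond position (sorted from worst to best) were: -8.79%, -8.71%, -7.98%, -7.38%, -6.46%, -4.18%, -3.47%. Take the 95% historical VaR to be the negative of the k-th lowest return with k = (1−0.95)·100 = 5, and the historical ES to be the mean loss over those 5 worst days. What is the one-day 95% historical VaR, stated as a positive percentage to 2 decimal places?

k = 5; the 5th lowest return is -6.46%, so VaR = 6.46%.

6.46%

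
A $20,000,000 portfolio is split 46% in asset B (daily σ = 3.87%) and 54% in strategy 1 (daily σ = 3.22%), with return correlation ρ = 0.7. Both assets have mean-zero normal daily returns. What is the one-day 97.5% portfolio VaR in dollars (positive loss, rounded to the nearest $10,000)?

$1,270,000

σ_p² = 0.46²·3.87² + 0.54²·3.22² + 2·0.7·0.46·0.54·3.87·3.22 = 10.5261 (%²).
σ_p = √10.5261 = 3.244%.
At 97.5%, z = 1.960.
VaR = 1.960 × 3.244% = 6.358%; on $20,000,000 that is $1,271,600.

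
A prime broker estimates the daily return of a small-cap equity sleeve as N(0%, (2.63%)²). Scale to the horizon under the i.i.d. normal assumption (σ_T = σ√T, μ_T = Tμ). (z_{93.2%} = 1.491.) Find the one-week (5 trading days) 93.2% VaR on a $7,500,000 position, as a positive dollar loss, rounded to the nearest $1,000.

$658,000

σ_{5d} = 2.63% × √5 = 5.881%.
VaR = 1.491 × 5.881% = 8.769%.
On $7,500,000: 0.08769 × $7,500,000 = $657,675.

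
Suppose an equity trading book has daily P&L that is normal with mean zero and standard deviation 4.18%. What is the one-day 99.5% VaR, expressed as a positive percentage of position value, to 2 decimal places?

10.77%

At 99.5% one-sided, z = 2.576.
VaR = z·σ = 2.576 × 4.18% = 10.768%.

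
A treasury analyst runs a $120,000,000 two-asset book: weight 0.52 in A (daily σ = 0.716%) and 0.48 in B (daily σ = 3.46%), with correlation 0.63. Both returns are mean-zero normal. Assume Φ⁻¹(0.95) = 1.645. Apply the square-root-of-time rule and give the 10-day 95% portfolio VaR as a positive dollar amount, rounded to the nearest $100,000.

σ_p = √(0.52²·0.716² + 0.48²·3.46² + 2·0.63·0.52·0.48·0.716·3.46) = 1.917%.
σ_{10d} = 1.917% × √10 = 6.062%.
VaR = 1.645 × 6.062% = 9.972%; on $120,000,000 that is $11,966,400.

$12,000,000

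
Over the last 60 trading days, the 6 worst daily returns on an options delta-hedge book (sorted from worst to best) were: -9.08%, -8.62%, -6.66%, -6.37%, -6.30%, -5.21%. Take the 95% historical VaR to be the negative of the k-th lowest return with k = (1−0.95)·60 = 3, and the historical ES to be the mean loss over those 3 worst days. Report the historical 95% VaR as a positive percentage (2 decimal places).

k = 3; the 3rd lowest return is -6.66%, so VaR = 6.66%.

6.66%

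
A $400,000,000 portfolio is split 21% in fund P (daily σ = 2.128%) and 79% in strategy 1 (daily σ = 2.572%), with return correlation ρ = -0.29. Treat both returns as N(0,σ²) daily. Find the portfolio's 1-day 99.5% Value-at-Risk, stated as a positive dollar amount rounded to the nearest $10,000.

$20,090,000

σ_p² = 0.21²·2.128² + 0.79²·2.572² + 2·-0.29·0.21·0.79·2.128·2.572 = 3.8016 (%²).
σ_p = √3.8016 = 1.950%.
At 99.5%, z = 2.576.
VaR = 2.576 × 1.950% = 5.023%; on $400,000,000 that is $20,092,000.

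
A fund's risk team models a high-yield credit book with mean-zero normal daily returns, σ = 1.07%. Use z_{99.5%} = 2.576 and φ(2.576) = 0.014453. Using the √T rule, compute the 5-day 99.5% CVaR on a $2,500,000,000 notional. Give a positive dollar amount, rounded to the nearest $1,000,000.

σ_{5d} = 1.07% × √5 = 2.393%.
ES multiplier = φ(z)/(1−α) = 0.014453/0.005 = 2.891.
ES = 2.393% × 2.891 = 6.918%; on $2,500,000,000: $172,950,000.

$173,000,000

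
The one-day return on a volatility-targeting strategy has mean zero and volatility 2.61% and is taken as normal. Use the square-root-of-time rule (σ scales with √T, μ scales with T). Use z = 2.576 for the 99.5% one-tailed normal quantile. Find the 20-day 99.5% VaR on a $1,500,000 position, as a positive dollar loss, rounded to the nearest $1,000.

$451,000

σ_{20d} = 2.61% × √20 = 11.672%.
VaR = 2.576 × 11.672% = 30.067%.
On $1,500,000: 0.30067 × $1,500,000 = $451,005.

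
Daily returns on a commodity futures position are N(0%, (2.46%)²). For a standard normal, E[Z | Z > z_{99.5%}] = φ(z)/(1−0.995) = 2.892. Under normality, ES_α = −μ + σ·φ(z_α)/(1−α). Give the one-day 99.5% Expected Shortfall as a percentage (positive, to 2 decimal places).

ES = 2.46% × 2.892 = 7.114%.

7.11%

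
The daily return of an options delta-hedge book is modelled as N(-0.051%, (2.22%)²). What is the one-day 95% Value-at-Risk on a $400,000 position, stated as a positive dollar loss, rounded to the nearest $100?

At 95% one-sided, z = 1.645.
VaR = −μ + z·σ = −(-0.051%) + 1.645 × 2.22% = 3.703%.
On $400,000: 0.03703 × $400,000 = $14,812.

$14,800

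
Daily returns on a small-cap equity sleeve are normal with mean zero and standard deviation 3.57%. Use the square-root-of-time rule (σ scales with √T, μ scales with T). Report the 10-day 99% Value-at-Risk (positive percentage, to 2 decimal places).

At 99%, z = 2.326.
σ_{10d} = 3.57% × √10 = 11.289%.
VaR = 2.326 × 11.289% = 26.258%.

26.26%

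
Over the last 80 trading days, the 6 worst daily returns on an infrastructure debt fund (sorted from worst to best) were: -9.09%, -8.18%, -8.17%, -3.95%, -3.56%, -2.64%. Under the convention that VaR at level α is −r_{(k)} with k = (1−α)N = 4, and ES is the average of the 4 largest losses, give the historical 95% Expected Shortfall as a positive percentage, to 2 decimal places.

7.35%

The 4 worst returns sum to -29.39%.
ES = −(-29.39%) / 4 = 7.3475% ≈ 7.35%.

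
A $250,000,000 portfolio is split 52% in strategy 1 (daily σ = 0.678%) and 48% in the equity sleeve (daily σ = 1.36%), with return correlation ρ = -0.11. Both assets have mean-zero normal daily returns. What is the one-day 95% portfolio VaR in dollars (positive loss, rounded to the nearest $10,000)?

$2,910,000

σ_p² = 0.52²·0.678² + 0.48²·1.36² + 2·-0.11·0.52·0.48·0.678·1.36 = 0.4998 (%²).
σ_p = √0.4998 = 0.707%.
At 95%, z = 1.645.
VaR = 1.645 × 0.707% = 1.163%; on $250,000,000 that is $2,907,500.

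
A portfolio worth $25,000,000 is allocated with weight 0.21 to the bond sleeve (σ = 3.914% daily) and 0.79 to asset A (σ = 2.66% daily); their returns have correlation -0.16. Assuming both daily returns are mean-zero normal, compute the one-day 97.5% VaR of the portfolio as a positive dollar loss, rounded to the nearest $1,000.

$1,044,000

σ_p² = 0.21²·3.914² + 0.79²·2.66² + 2·-0.16·0.21·0.79·3.914·2.66 = 4.5388 (%²).
σ_p = √4.5388 = 2.130%.
At 97.5%, z = 1.960.
VaR = 1.960 × 2.130% = 4.175%; on $25,000,000 that is $1,043,750.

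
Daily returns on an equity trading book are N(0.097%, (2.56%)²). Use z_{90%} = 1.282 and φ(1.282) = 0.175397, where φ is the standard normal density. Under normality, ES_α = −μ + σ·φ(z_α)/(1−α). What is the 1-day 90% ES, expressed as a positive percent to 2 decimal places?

4.39%

Tail multiplier: φ(z)/(1−α) = 0.175397 / 0.1 = 1.754.
ES = −(0.097%) + 2.56% × 1.754 = 4.393%.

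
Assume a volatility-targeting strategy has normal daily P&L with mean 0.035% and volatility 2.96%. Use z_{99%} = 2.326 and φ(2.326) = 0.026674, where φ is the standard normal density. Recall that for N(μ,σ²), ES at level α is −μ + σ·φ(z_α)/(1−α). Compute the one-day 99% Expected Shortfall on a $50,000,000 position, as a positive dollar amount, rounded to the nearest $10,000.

$3,930,000

Tail multiplier: φ(z)/(1−α) = 0.026674 / 0.01 = 2.667.
ES = −(0.035%) + 2.96% × 2.667 = 7.859%.
On $50,000,000: 0.07859 × $50,000,000 = $3,929,500.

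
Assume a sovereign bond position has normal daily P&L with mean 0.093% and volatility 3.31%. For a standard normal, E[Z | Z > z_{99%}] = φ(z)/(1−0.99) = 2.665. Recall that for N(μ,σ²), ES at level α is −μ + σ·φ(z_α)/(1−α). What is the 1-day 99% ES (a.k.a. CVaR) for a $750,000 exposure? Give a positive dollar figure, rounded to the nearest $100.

ES = −(0.093%) + 3.31% × 2.665 = 8.728%.
On $750,000: 0.08728 × $750,000 = $65,460.

$65,500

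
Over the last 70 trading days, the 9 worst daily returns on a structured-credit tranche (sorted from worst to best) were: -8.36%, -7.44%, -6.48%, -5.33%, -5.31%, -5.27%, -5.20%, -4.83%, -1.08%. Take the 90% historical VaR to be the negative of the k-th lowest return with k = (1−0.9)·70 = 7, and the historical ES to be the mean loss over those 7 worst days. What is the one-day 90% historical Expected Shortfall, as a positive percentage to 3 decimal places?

6.199%

The 7 worst returns sum to -43.39%.
ES = −(-43.39%) / 7 = 6.1985…% ≈ 6.199%.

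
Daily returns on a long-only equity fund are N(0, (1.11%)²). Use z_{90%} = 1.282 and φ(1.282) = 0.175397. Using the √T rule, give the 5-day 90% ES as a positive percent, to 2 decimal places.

σ_{5d} = 1.11% × √5 = 2.482%.
ES multiplier = φ(z)/(1−α) = 0.175397/0.1 = 1.754.
ES = 2.482% × 1.754 = 4.353%.

4.35%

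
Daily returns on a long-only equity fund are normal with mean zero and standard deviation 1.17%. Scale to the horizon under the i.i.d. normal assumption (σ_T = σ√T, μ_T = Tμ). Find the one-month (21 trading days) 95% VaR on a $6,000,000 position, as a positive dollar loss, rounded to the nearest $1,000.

At 95%, z = 1.645.
σ_{21d} = 1.17% × √21 = 5.362%.
VaR = 1.645 × 5.362% = 8.820%.
On $6,000,000: 0.08820 × $6,000,000 = $529,200.

$529,000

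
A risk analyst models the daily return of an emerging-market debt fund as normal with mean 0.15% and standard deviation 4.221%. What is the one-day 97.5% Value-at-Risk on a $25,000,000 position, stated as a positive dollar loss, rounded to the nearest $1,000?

$2,031,000

At 97.5% one-sided, z = 1.960.
VaR = −μ + z·σ = −(0.15%) + 1.960 × 4.221% = 8.123%.
On $25,000,000: 0.08123 × $25,000,000 = $2,030,750.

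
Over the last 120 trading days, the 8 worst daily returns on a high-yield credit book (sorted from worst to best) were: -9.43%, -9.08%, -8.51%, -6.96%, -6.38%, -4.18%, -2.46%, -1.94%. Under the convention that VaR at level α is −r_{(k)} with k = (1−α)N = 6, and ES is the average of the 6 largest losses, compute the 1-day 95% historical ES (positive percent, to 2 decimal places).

7.42%

The 6 worst returns sum to -44.54%.
ES = −(-44.54%) / 6 = 7.4233…% ≈ 7.42%.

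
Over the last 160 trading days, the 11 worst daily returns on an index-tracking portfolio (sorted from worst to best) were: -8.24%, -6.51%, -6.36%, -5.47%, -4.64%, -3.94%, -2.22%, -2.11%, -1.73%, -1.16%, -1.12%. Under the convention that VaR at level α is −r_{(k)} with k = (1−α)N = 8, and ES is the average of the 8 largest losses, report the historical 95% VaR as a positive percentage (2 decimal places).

2.11%

k = 8; the 8th lowest return is -2.11%, so VaR = 2.11%.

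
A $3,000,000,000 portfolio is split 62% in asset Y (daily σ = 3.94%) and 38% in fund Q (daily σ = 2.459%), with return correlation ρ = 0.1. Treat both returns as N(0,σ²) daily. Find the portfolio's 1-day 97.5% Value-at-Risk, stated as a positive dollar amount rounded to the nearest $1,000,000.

$159,000,000

σ_p² = 0.62²·3.94² + 0.38²·2.459² + 2·0.1·0.62·0.38·3.94·2.459 = 7.2969 (%²).
σ_p = √7.2969 = 2.701%.
At 97.5%, z = 1.960.
VaR = 1.960 × 2.701% = 5.294%; on $3,000,000,000 that is $158,820,000.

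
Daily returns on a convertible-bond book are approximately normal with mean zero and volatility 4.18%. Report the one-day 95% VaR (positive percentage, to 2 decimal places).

At 95% one-sided, z = 1.645.
VaR = z·σ = 1.645 × 4.18% = 6.876%.

6.88%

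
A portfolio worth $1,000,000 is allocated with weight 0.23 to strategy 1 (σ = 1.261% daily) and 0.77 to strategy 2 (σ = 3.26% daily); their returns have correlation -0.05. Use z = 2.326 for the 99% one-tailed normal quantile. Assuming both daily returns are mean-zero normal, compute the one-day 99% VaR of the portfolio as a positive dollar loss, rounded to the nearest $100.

$58,400

σ_p² = 0.23²·1.261² + 0.77²·3.26² + 2·-0.05·0.23·0.77·1.261·3.26 = 6.3124 (%²).
σ_p = √6.3124 = 2.512%.
VaR = 2.326 × 2.512% = 5.843%; on $1,000,000 that is $58,430.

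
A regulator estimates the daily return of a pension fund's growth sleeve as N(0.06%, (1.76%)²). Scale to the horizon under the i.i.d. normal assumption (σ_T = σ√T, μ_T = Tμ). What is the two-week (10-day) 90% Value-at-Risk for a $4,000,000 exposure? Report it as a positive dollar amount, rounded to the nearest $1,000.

At 90%, z = 1.282.
σ_{10d} = 1.76% × √10 = 5.566%; μ_{10d} = 10 × 0.06% = 0.600%.
VaR = −(0.600%) + 1.282 × 5.566% = 6.536%.
On $4,000,000: 0.06536 × $4,000,000 = $261,440.

$261,000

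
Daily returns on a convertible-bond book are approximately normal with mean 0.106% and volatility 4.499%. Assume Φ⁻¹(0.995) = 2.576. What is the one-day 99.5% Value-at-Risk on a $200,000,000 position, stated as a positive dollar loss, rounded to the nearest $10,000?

VaR = −μ + z·σ = −(0.106%) + 2.576 × 4.499% = 11.483%.
On $200,000,000: 0.11483 × $200,000,000 = $22,966,000.

$22,970,000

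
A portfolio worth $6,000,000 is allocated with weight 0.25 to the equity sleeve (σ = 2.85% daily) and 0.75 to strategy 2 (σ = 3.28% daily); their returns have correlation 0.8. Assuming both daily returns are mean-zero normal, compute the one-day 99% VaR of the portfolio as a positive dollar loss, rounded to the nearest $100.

$427,100

σ_p² = 0.25²·2.85² + 0.75²·3.28² + 2·0.8·0.25·0.75·2.85·3.28 = 9.3637 (%²).
σ_p = √9.3637 = 3.060%.
At 99%, z = 2.326.
VaR = 2.326 × 3.060% = 7.118%; on $6,000,000 that is $427,080.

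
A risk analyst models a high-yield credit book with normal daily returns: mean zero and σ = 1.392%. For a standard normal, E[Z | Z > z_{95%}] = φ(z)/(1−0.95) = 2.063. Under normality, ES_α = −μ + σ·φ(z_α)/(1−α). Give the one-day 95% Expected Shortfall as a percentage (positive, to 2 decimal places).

2.87%

ES = 1.392% × 2.063 = 2.872%.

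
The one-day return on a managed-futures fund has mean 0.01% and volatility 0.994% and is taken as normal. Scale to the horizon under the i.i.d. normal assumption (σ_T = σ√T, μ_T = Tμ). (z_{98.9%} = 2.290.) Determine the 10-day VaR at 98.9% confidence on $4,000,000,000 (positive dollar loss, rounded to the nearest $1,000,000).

$284,000,000

σ_{10d} = 0.994% × √10 = 3.143%; μ_{10d} = 10 × 0.01% = 0.100%.
VaR = −(0.100%) + 2.290 × 3.143% = 7.097%.
On $4,000,000,000: 0.07097 × $4,000,000,000 = $283,880,000.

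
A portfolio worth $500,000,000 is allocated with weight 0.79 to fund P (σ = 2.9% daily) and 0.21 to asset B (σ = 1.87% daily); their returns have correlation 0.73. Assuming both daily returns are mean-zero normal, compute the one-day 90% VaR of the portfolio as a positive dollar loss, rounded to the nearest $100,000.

σ_p² = 0.79²·2.9² + 0.21²·1.87² + 2·0.73·0.79·0.21·2.9·1.87 = 6.7164 (%²).
σ_p = √6.7164 = 2.592%.
At 90%, z = 1.282.
VaR = 1.282 × 2.592% = 3.323%; on $500,000,000 that is $16,615,000.

$16,600,000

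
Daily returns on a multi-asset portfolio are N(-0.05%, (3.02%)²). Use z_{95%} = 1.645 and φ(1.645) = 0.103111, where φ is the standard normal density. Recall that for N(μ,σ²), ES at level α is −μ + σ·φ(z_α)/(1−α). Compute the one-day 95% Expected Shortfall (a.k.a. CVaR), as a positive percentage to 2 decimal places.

6.28%

Tail multiplier: φ(z)/(1−α) = 0.103111 / 0.05 = 2.062.
ES = −(-0.05%) + 3.02% × 2.062 = 6.277%.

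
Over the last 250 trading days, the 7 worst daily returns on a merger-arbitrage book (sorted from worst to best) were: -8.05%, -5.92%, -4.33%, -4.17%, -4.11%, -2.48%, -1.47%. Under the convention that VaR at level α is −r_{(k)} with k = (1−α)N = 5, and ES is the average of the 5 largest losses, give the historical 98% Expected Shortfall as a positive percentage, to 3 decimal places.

5.316%

The 5 worst returns sum to -26.58%.
ES = −(-26.58%) / 5 = 5.316%.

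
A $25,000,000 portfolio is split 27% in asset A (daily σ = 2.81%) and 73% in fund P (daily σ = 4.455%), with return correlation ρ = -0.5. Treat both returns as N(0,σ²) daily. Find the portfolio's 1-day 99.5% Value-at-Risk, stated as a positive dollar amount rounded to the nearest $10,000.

$1,900,000

σ_p² = 0.27²·2.81² + 0.73²·4.455² + 2·-0.5·0.27·0.73·2.81·4.455 = 8.6847 (%²).
σ_p = √8.6847 = 2.947%.
At 99.5%, z = 2.576.
VaR = 2.576 × 2.947% = 7.591%; on $25,000,000 that is $1,897,750.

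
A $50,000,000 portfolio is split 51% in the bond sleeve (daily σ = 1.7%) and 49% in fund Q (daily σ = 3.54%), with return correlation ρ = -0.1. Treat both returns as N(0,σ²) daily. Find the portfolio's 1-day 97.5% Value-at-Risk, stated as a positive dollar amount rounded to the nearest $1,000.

σ_p² = 0.51²·1.7² + 0.49²·3.54² + 2·-0.1·0.51·0.49·1.7·3.54 = 3.4597 (%²).
σ_p = √3.4597 = 1.860%.
At 97.5%, z = 1.960.
VaR = 1.960 × 1.860% = 3.646%; on $50,000,000 that is $1,823,000.

$1,823,000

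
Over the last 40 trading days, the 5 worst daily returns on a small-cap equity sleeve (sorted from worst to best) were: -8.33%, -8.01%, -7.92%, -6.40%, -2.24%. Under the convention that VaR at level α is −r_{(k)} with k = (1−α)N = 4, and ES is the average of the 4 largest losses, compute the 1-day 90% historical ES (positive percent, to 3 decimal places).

The 4 worst returns sum to -30.66%.
ES = −(-30.66%) / 4 = 7.665%.

7.665%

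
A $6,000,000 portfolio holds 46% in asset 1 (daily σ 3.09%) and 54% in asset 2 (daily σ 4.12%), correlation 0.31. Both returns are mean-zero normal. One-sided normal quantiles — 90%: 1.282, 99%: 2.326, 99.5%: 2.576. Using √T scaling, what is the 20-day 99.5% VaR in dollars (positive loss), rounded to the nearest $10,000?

$2,070,000

σ_p = √(0.46²·3.09² + 0.54²·4.12² + 2·0.31·0.46·0.54·3.09·4.12) = 2.988%.
σ_{20d} = 2.988% × √20 = 13.363%.
VaR = 2.576 × 13.363% = 34.423%; on $6,000,000 that is $2,065,380.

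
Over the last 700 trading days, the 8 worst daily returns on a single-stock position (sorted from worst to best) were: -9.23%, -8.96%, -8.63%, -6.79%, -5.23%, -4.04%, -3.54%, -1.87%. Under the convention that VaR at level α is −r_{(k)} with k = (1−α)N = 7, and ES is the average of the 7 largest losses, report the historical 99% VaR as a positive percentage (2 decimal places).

3.54%

k = 7; the 7th lowest return is -3.54%, so VaR = 3.54%.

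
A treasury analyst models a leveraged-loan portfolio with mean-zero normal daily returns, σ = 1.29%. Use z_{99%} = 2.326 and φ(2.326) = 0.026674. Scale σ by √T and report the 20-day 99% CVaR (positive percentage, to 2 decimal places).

σ_{20d} = 1.29% × √20 = 5.769%.
ES multiplier = φ(z)/(1−α) = 0.026674/0.01 = 2.667.
ES = 5.769% × 2.667 = 15.386%.

15.39%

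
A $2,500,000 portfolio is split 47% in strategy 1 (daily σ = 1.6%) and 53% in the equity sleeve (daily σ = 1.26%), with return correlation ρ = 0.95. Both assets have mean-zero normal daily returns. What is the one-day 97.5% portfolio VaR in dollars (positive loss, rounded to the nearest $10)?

$68,700

σ_p² = 0.47²·1.6² + 0.53²·1.26² + 2·0.95·0.47·0.53·1.6·1.26 = 1.9656 (%²).
σ_p = √1.9656 = 1.402%.
At 97.5%, z = 1.960.
VaR = 1.960 × 1.402% = 2.748%; on $2,500,000 that is $68,700.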